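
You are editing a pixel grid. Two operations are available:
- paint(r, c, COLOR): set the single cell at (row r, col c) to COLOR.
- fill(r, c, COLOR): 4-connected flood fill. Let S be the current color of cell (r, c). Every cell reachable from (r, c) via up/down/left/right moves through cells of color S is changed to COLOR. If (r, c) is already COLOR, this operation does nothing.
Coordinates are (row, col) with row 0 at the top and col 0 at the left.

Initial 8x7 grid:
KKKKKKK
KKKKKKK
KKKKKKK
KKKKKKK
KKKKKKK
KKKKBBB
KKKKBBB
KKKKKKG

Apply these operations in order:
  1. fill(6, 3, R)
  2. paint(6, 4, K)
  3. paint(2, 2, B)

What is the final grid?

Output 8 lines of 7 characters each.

Answer: RRRRRRR
RRRRRRR
RRBRRRR
RRRRRRR
RRRRRRR
RRRRBBB
RRRRKBB
RRRRRRG

Derivation:
After op 1 fill(6,3,R) [49 cells changed]:
RRRRRRR
RRRRRRR
RRRRRRR
RRRRRRR
RRRRRRR
RRRRBBB
RRRRBBB
RRRRRRG
After op 2 paint(6,4,K):
RRRRRRR
RRRRRRR
RRRRRRR
RRRRRRR
RRRRRRR
RRRRBBB
RRRRKBB
RRRRRRG
After op 3 paint(2,2,B):
RRRRRRR
RRRRRRR
RRBRRRR
RRRRRRR
RRRRRRR
RRRRBBB
RRRRKBB
RRRRRRG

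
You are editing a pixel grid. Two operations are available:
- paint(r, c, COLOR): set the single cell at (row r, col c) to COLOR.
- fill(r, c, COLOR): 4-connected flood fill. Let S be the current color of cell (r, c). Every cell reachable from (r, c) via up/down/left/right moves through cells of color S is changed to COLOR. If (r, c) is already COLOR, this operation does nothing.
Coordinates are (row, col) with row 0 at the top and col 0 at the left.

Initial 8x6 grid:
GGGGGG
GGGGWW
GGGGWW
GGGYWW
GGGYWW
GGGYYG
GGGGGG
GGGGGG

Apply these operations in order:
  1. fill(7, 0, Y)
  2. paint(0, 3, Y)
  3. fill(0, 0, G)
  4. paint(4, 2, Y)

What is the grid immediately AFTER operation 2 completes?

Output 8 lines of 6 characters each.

Answer: YYYYYY
YYYYWW
YYYYWW
YYYYWW
YYYYWW
YYYYYY
YYYYYY
YYYYYY

Derivation:
After op 1 fill(7,0,Y) [36 cells changed]:
YYYYYY
YYYYWW
YYYYWW
YYYYWW
YYYYWW
YYYYYY
YYYYYY
YYYYYY
After op 2 paint(0,3,Y):
YYYYYY
YYYYWW
YYYYWW
YYYYWW
YYYYWW
YYYYYY
YYYYYY
YYYYYY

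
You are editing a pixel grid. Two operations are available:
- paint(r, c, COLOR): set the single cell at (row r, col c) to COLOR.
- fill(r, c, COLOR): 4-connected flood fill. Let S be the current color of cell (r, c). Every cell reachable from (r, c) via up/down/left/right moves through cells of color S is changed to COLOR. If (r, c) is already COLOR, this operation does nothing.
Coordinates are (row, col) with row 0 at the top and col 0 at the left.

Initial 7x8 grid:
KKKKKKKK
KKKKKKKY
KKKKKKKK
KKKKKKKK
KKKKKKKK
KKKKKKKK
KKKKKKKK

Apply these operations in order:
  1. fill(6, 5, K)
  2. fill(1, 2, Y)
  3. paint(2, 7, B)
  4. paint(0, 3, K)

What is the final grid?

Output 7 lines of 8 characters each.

After op 1 fill(6,5,K) [0 cells changed]:
KKKKKKKK
KKKKKKKY
KKKKKKKK
KKKKKKKK
KKKKKKKK
KKKKKKKK
KKKKKKKK
After op 2 fill(1,2,Y) [55 cells changed]:
YYYYYYYY
YYYYYYYY
YYYYYYYY
YYYYYYYY
YYYYYYYY
YYYYYYYY
YYYYYYYY
After op 3 paint(2,7,B):
YYYYYYYY
YYYYYYYY
YYYYYYYB
YYYYYYYY
YYYYYYYY
YYYYYYYY
YYYYYYYY
After op 4 paint(0,3,K):
YYYKYYYY
YYYYYYYY
YYYYYYYB
YYYYYYYY
YYYYYYYY
YYYYYYYY
YYYYYYYY

Answer: YYYKYYYY
YYYYYYYY
YYYYYYYB
YYYYYYYY
YYYYYYYY
YYYYYYYY
YYYYYYYY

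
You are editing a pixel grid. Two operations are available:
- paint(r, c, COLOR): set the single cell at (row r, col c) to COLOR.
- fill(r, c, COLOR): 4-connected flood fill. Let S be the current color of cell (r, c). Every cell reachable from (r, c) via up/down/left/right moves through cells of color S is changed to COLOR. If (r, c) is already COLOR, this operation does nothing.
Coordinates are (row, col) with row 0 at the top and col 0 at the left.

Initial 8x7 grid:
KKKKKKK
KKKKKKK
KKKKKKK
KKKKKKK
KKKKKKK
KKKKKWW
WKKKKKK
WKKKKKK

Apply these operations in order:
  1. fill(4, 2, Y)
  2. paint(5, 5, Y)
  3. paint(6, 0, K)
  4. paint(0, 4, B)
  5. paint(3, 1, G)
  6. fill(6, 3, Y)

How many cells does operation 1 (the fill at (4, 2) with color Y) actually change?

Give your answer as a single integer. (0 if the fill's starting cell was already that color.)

After op 1 fill(4,2,Y) [52 cells changed]:
YYYYYYY
YYYYYYY
YYYYYYY
YYYYYYY
YYYYYYY
YYYYYWW
WYYYYYY
WYYYYYY

Answer: 52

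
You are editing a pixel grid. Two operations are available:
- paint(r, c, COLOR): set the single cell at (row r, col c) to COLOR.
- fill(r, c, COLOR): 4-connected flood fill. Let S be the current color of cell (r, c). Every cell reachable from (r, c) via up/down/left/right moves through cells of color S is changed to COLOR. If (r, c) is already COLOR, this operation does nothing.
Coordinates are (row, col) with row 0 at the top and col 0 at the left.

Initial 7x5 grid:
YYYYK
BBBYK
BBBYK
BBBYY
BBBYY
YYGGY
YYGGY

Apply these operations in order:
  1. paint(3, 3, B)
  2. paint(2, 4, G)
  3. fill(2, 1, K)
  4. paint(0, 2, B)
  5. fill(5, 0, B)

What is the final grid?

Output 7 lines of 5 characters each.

Answer: YYBYK
KKKYK
KKKYG
KKKKY
KKKYY
BBGGY
BBGGY

Derivation:
After op 1 paint(3,3,B):
YYYYK
BBBYK
BBBYK
BBBBY
BBBYY
YYGGY
YYGGY
After op 2 paint(2,4,G):
YYYYK
BBBYK
BBBYG
BBBBY
BBBYY
YYGGY
YYGGY
After op 3 fill(2,1,K) [13 cells changed]:
YYYYK
KKKYK
KKKYG
KKKKY
KKKYY
YYGGY
YYGGY
After op 4 paint(0,2,B):
YYBYK
KKKYK
KKKYG
KKKKY
KKKYY
YYGGY
YYGGY
After op 5 fill(5,0,B) [4 cells changed]:
YYBYK
KKKYK
KKKYG
KKKKY
KKKYY
BBGGY
BBGGY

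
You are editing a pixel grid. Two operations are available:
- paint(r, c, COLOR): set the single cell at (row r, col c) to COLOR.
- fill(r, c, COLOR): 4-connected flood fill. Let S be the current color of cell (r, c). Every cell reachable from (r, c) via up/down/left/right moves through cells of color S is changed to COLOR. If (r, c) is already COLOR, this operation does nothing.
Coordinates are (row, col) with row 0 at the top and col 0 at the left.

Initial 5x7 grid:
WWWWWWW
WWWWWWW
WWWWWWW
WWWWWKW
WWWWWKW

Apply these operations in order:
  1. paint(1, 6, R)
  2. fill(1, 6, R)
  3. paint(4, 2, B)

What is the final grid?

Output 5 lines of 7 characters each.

Answer: WWWWWWW
WWWWWWR
WWWWWWW
WWWWWKW
WWBWWKW

Derivation:
After op 1 paint(1,6,R):
WWWWWWW
WWWWWWR
WWWWWWW
WWWWWKW
WWWWWKW
After op 2 fill(1,6,R) [0 cells changed]:
WWWWWWW
WWWWWWR
WWWWWWW
WWWWWKW
WWWWWKW
After op 3 paint(4,2,B):
WWWWWWW
WWWWWWR
WWWWWWW
WWWWWKW
WWBWWKW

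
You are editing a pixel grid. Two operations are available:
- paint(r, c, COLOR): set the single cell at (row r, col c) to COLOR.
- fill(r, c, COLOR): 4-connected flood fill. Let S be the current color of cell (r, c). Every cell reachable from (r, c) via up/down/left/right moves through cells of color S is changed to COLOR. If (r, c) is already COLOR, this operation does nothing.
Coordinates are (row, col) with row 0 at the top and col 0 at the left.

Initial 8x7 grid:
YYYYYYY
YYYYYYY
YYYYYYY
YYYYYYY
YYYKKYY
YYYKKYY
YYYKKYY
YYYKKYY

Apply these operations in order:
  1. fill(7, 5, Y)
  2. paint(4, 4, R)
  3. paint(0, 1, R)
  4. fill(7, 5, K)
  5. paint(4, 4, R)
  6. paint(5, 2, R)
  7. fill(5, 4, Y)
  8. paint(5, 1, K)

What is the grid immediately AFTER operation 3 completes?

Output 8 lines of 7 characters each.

After op 1 fill(7,5,Y) [0 cells changed]:
YYYYYYY
YYYYYYY
YYYYYYY
YYYYYYY
YYYKKYY
YYYKKYY
YYYKKYY
YYYKKYY
After op 2 paint(4,4,R):
YYYYYYY
YYYYYYY
YYYYYYY
YYYYYYY
YYYKRYY
YYYKKYY
YYYKKYY
YYYKKYY
After op 3 paint(0,1,R):
YRYYYYY
YYYYYYY
YYYYYYY
YYYYYYY
YYYKRYY
YYYKKYY
YYYKKYY
YYYKKYY

Answer: YRYYYYY
YYYYYYY
YYYYYYY
YYYYYYY
YYYKRYY
YYYKKYY
YYYKKYY
YYYKKYY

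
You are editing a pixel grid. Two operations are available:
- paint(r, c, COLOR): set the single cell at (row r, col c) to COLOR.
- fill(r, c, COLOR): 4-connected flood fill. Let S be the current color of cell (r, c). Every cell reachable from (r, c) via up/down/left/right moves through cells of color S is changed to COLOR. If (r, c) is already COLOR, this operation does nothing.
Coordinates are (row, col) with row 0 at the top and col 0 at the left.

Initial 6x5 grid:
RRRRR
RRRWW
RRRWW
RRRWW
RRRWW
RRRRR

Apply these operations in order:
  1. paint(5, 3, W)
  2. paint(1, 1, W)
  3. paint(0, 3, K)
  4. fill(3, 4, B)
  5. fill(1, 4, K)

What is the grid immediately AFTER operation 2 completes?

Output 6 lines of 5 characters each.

After op 1 paint(5,3,W):
RRRRR
RRRWW
RRRWW
RRRWW
RRRWW
RRRWR
After op 2 paint(1,1,W):
RRRRR
RWRWW
RRRWW
RRRWW
RRRWW
RRRWR

Answer: RRRRR
RWRWW
RRRWW
RRRWW
RRRWW
RRRWR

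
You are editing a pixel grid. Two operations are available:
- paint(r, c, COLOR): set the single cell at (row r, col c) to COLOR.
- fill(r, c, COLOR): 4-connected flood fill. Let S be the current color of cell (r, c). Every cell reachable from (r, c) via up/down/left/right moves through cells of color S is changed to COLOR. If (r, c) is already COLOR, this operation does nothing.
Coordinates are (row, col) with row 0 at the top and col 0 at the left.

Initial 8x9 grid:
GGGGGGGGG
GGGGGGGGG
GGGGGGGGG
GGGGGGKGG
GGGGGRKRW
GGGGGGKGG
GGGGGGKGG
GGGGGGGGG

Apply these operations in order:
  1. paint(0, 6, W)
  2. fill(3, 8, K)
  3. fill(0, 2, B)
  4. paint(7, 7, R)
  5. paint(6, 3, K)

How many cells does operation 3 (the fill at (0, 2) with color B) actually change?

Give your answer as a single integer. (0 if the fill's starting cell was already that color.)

Answer: 68

Derivation:
After op 1 paint(0,6,W):
GGGGGGWGG
GGGGGGGGG
GGGGGGGGG
GGGGGGKGG
GGGGGRKRW
GGGGGGKGG
GGGGGGKGG
GGGGGGGGG
After op 2 fill(3,8,K) [64 cells changed]:
KKKKKKWKK
KKKKKKKKK
KKKKKKKKK
KKKKKKKKK
KKKKKRKRW
KKKKKKKKK
KKKKKKKKK
KKKKKKKKK
After op 3 fill(0,2,B) [68 cells changed]:
BBBBBBWBB
BBBBBBBBB
BBBBBBBBB
BBBBBBBBB
BBBBBRBRW
BBBBBBBBB
BBBBBBBBB
BBBBBBBBB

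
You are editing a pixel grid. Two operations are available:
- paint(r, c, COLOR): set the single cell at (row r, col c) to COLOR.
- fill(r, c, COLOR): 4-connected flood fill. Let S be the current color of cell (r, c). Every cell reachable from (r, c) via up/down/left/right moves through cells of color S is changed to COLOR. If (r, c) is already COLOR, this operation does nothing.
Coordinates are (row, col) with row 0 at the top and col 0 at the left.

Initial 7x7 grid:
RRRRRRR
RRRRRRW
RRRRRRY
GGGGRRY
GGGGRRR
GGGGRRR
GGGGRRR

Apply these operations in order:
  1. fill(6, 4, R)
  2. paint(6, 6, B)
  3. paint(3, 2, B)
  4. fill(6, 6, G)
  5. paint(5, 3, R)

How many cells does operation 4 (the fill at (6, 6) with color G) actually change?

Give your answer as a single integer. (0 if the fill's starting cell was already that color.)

Answer: 1

Derivation:
After op 1 fill(6,4,R) [0 cells changed]:
RRRRRRR
RRRRRRW
RRRRRRY
GGGGRRY
GGGGRRR
GGGGRRR
GGGGRRR
After op 2 paint(6,6,B):
RRRRRRR
RRRRRRW
RRRRRRY
GGGGRRY
GGGGRRR
GGGGRRR
GGGGRRB
After op 3 paint(3,2,B):
RRRRRRR
RRRRRRW
RRRRRRY
GGBGRRY
GGGGRRR
GGGGRRR
GGGGRRB
After op 4 fill(6,6,G) [1 cells changed]:
RRRRRRR
RRRRRRW
RRRRRRY
GGBGRRY
GGGGRRR
GGGGRRR
GGGGRRG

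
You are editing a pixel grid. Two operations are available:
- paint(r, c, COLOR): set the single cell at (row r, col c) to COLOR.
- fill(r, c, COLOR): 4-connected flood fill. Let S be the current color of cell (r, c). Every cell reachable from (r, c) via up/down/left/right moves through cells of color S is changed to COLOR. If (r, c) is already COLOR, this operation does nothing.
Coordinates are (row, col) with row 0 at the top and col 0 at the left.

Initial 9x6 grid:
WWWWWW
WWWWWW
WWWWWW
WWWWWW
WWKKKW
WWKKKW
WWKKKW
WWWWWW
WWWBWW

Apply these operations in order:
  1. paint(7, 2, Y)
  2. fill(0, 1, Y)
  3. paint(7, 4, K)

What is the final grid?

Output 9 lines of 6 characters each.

After op 1 paint(7,2,Y):
WWWWWW
WWWWWW
WWWWWW
WWWWWW
WWKKKW
WWKKKW
WWKKKW
WWYWWW
WWWBWW
After op 2 fill(0,1,Y) [43 cells changed]:
YYYYYY
YYYYYY
YYYYYY
YYYYYY
YYKKKY
YYKKKY
YYKKKY
YYYYYY
YYYBYY
After op 3 paint(7,4,K):
YYYYYY
YYYYYY
YYYYYY
YYYYYY
YYKKKY
YYKKKY
YYKKKY
YYYYKY
YYYBYY

Answer: YYYYYY
YYYYYY
YYYYYY
YYYYYY
YYKKKY
YYKKKY
YYKKKY
YYYYKY
YYYBYY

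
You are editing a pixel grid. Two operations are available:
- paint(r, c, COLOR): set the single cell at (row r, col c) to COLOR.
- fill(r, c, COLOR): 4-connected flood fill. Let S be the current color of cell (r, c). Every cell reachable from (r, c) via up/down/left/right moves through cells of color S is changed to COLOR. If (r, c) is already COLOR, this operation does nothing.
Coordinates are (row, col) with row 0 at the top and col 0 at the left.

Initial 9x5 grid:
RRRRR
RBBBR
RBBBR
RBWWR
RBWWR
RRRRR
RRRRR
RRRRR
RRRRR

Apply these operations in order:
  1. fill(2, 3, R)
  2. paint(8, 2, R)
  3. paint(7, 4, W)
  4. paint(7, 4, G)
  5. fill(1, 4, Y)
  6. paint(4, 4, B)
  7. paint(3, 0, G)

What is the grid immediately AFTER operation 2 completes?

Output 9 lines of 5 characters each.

After op 1 fill(2,3,R) [8 cells changed]:
RRRRR
RRRRR
RRRRR
RRWWR
RRWWR
RRRRR
RRRRR
RRRRR
RRRRR
After op 2 paint(8,2,R):
RRRRR
RRRRR
RRRRR
RRWWR
RRWWR
RRRRR
RRRRR
RRRRR
RRRRR

Answer: RRRRR
RRRRR
RRRRR
RRWWR
RRWWR
RRRRR
RRRRR
RRRRR
RRRRR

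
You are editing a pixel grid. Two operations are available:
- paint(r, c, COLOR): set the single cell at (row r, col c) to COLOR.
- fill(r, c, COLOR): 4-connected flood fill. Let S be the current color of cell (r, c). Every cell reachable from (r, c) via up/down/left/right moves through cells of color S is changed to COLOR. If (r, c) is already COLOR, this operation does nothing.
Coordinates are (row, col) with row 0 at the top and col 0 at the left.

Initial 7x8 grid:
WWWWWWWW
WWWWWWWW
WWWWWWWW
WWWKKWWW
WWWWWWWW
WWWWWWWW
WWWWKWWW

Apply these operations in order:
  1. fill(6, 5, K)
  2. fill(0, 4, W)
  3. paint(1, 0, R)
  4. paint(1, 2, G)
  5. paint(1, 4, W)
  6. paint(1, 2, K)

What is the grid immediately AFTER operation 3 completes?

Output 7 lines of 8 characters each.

After op 1 fill(6,5,K) [53 cells changed]:
KKKKKKKK
KKKKKKKK
KKKKKKKK
KKKKKKKK
KKKKKKKK
KKKKKKKK
KKKKKKKK
After op 2 fill(0,4,W) [56 cells changed]:
WWWWWWWW
WWWWWWWW
WWWWWWWW
WWWWWWWW
WWWWWWWW
WWWWWWWW
WWWWWWWW
After op 3 paint(1,0,R):
WWWWWWWW
RWWWWWWW
WWWWWWWW
WWWWWWWW
WWWWWWWW
WWWWWWWW
WWWWWWWW

Answer: WWWWWWWW
RWWWWWWW
WWWWWWWW
WWWWWWWW
WWWWWWWW
WWWWWWWW
WWWWWWWW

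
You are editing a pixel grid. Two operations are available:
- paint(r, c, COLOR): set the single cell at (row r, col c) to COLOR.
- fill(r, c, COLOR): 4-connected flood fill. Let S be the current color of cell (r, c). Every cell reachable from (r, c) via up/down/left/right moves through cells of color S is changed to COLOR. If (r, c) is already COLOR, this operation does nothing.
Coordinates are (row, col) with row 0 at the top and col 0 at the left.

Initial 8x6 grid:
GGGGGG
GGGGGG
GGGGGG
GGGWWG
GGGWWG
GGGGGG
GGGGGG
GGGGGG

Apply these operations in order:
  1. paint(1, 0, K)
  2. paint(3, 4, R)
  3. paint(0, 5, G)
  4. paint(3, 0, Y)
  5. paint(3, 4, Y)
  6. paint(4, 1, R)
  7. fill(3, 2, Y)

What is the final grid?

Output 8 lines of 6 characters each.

Answer: YYYYYY
KYYYYY
YYYYYY
YYYWYY
YRYWWY
YYYYYY
YYYYYY
YYYYYY

Derivation:
After op 1 paint(1,0,K):
GGGGGG
KGGGGG
GGGGGG
GGGWWG
GGGWWG
GGGGGG
GGGGGG
GGGGGG
After op 2 paint(3,4,R):
GGGGGG
KGGGGG
GGGGGG
GGGWRG
GGGWWG
GGGGGG
GGGGGG
GGGGGG
After op 3 paint(0,5,G):
GGGGGG
KGGGGG
GGGGGG
GGGWRG
GGGWWG
GGGGGG
GGGGGG
GGGGGG
After op 4 paint(3,0,Y):
GGGGGG
KGGGGG
GGGGGG
YGGWRG
GGGWWG
GGGGGG
GGGGGG
GGGGGG
After op 5 paint(3,4,Y):
GGGGGG
KGGGGG
GGGGGG
YGGWYG
GGGWWG
GGGGGG
GGGGGG
GGGGGG
After op 6 paint(4,1,R):
GGGGGG
KGGGGG
GGGGGG
YGGWYG
GRGWWG
GGGGGG
GGGGGG
GGGGGG
After op 7 fill(3,2,Y) [41 cells changed]:
YYYYYY
KYYYYY
YYYYYY
YYYWYY
YRYWWY
YYYYYY
YYYYYY
YYYYYY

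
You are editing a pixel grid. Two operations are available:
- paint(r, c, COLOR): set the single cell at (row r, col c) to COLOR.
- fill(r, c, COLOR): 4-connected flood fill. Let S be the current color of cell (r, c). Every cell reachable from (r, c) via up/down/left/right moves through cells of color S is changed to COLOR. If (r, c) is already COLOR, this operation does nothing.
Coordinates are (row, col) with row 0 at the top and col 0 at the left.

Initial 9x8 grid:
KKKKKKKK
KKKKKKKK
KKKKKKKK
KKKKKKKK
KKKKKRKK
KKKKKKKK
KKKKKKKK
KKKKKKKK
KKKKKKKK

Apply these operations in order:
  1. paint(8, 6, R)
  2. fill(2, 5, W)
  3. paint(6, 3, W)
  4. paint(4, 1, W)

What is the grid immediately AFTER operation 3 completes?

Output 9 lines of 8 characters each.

Answer: WWWWWWWW
WWWWWWWW
WWWWWWWW
WWWWWWWW
WWWWWRWW
WWWWWWWW
WWWWWWWW
WWWWWWWW
WWWWWWRW

Derivation:
After op 1 paint(8,6,R):
KKKKKKKK
KKKKKKKK
KKKKKKKK
KKKKKKKK
KKKKKRKK
KKKKKKKK
KKKKKKKK
KKKKKKKK
KKKKKKRK
After op 2 fill(2,5,W) [70 cells changed]:
WWWWWWWW
WWWWWWWW
WWWWWWWW
WWWWWWWW
WWWWWRWW
WWWWWWWW
WWWWWWWW
WWWWWWWW
WWWWWWRW
After op 3 paint(6,3,W):
WWWWWWWW
WWWWWWWW
WWWWWWWW
WWWWWWWW
WWWWWRWW
WWWWWWWW
WWWWWWWW
WWWWWWWW
WWWWWWRW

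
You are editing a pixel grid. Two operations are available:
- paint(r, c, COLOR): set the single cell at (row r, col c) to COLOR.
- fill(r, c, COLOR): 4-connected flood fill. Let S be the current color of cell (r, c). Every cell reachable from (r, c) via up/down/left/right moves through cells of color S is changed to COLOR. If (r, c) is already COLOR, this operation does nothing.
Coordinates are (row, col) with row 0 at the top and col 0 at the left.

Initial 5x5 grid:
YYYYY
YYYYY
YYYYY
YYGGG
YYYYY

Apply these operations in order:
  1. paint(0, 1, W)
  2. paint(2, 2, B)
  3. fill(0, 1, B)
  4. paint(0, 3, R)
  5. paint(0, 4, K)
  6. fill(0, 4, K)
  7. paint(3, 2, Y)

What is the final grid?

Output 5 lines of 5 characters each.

After op 1 paint(0,1,W):
YWYYY
YYYYY
YYYYY
YYGGG
YYYYY
After op 2 paint(2,2,B):
YWYYY
YYYYY
YYBYY
YYGGG
YYYYY
After op 3 fill(0,1,B) [1 cells changed]:
YBYYY
YYYYY
YYBYY
YYGGG
YYYYY
After op 4 paint(0,3,R):
YBYRY
YYYYY
YYBYY
YYGGG
YYYYY
After op 5 paint(0,4,K):
YBYRK
YYYYY
YYBYY
YYGGG
YYYYY
After op 6 fill(0,4,K) [0 cells changed]:
YBYRK
YYYYY
YYBYY
YYGGG
YYYYY
After op 7 paint(3,2,Y):
YBYRK
YYYYY
YYBYY
YYYGG
YYYYY

Answer: YBYRK
YYYYY
YYBYY
YYYGG
YYYYY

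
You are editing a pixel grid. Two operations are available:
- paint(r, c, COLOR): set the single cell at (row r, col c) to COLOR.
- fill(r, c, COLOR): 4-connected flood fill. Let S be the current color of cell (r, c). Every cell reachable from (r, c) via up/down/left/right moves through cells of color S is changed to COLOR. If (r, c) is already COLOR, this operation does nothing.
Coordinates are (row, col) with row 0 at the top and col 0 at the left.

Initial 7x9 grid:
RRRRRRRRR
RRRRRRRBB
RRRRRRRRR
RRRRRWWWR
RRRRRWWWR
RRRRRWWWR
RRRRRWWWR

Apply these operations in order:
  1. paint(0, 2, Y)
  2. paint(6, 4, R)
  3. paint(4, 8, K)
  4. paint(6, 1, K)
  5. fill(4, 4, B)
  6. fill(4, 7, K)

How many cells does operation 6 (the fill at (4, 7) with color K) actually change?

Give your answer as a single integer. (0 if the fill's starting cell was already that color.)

Answer: 12

Derivation:
After op 1 paint(0,2,Y):
RRYRRRRRR
RRRRRRRBB
RRRRRRRRR
RRRRRWWWR
RRRRRWWWR
RRRRRWWWR
RRRRRWWWR
After op 2 paint(6,4,R):
RRYRRRRRR
RRRRRRRBB
RRRRRRRRR
RRRRRWWWR
RRRRRWWWR
RRRRRWWWR
RRRRRWWWR
After op 3 paint(4,8,K):
RRYRRRRRR
RRRRRRRBB
RRRRRRRRR
RRRRRWWWR
RRRRRWWWK
RRRRRWWWR
RRRRRWWWR
After op 4 paint(6,1,K):
RRYRRRRRR
RRRRRRRBB
RRRRRRRRR
RRRRRWWWR
RRRRRWWWK
RRRRRWWWR
RKRRRWWWR
After op 5 fill(4,4,B) [44 cells changed]:
BBYBBBBBB
BBBBBBBBB
BBBBBBBBB
BBBBBWWWB
BBBBBWWWK
BBBBBWWWR
BKBBBWWWR
After op 6 fill(4,7,K) [12 cells changed]:
BBYBBBBBB
BBBBBBBBB
BBBBBBBBB
BBBBBKKKB
BBBBBKKKK
BBBBBKKKR
BKBBBKKKR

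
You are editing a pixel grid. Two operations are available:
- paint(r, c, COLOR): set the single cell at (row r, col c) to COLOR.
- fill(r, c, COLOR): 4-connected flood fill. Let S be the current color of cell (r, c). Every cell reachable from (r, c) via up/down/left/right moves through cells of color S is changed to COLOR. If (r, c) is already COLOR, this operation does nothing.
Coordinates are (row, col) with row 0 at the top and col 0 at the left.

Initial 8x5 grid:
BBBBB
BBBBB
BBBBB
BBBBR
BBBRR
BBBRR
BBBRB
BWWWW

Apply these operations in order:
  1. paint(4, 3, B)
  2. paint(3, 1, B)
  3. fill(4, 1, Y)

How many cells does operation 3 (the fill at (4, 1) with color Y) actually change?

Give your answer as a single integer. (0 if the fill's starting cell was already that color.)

After op 1 paint(4,3,B):
BBBBB
BBBBB
BBBBB
BBBBR
BBBBR
BBBRR
BBBRB
BWWWW
After op 2 paint(3,1,B):
BBBBB
BBBBB
BBBBB
BBBBR
BBBBR
BBBRR
BBBRB
BWWWW
After op 3 fill(4,1,Y) [30 cells changed]:
YYYYY
YYYYY
YYYYY
YYYYR
YYYYR
YYYRR
YYYRB
YWWWW

Answer: 30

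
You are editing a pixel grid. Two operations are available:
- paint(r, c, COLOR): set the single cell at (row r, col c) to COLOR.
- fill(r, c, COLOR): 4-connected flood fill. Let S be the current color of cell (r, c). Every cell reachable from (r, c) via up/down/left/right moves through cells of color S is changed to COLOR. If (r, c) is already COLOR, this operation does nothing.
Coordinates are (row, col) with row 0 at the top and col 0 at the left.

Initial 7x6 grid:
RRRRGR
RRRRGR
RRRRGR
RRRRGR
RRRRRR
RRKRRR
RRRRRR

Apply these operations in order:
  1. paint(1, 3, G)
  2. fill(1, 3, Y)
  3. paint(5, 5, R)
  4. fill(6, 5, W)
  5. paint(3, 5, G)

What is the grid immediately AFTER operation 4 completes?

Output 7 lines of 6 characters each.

Answer: WWWWYW
WWWYYW
WWWWYW
WWWWYW
WWWWWW
WWKWWW
WWWWWW

Derivation:
After op 1 paint(1,3,G):
RRRRGR
RRRGGR
RRRRGR
RRRRGR
RRRRRR
RRKRRR
RRRRRR
After op 2 fill(1,3,Y) [5 cells changed]:
RRRRYR
RRRYYR
RRRRYR
RRRRYR
RRRRRR
RRKRRR
RRRRRR
After op 3 paint(5,5,R):
RRRRYR
RRRYYR
RRRRYR
RRRRYR
RRRRRR
RRKRRR
RRRRRR
After op 4 fill(6,5,W) [36 cells changed]:
WWWWYW
WWWYYW
WWWWYW
WWWWYW
WWWWWW
WWKWWW
WWWWWW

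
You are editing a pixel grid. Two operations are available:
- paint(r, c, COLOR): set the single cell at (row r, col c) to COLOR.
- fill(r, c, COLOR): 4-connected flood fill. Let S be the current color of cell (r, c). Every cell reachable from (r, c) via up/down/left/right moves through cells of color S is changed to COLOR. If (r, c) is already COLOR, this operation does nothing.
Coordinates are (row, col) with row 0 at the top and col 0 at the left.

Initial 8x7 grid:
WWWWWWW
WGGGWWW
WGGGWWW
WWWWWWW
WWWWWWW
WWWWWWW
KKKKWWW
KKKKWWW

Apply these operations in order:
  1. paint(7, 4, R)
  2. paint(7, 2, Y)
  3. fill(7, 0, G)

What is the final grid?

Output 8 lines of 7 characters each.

Answer: WWWWWWW
WGGGWWW
WGGGWWW
WWWWWWW
WWWWWWW
WWWWWWW
GGGGWWW
GGYGRWW

Derivation:
After op 1 paint(7,4,R):
WWWWWWW
WGGGWWW
WGGGWWW
WWWWWWW
WWWWWWW
WWWWWWW
KKKKWWW
KKKKRWW
After op 2 paint(7,2,Y):
WWWWWWW
WGGGWWW
WGGGWWW
WWWWWWW
WWWWWWW
WWWWWWW
KKKKWWW
KKYKRWW
After op 3 fill(7,0,G) [7 cells changed]:
WWWWWWW
WGGGWWW
WGGGWWW
WWWWWWW
WWWWWWW
WWWWWWW
GGGGWWW
GGYGRWW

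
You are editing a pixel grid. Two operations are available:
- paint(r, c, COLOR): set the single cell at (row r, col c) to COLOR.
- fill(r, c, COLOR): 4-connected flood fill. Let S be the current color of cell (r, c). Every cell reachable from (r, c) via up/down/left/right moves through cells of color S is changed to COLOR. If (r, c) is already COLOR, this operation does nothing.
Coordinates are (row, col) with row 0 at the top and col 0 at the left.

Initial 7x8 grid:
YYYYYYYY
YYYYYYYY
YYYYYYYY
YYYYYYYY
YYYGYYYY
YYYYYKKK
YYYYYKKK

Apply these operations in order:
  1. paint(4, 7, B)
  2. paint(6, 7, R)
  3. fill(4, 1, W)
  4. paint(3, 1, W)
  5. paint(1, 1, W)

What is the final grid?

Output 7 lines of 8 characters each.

After op 1 paint(4,7,B):
YYYYYYYY
YYYYYYYY
YYYYYYYY
YYYYYYYY
YYYGYYYB
YYYYYKKK
YYYYYKKK
After op 2 paint(6,7,R):
YYYYYYYY
YYYYYYYY
YYYYYYYY
YYYYYYYY
YYYGYYYB
YYYYYKKK
YYYYYKKR
After op 3 fill(4,1,W) [48 cells changed]:
WWWWWWWW
WWWWWWWW
WWWWWWWW
WWWWWWWW
WWWGWWWB
WWWWWKKK
WWWWWKKR
After op 4 paint(3,1,W):
WWWWWWWW
WWWWWWWW
WWWWWWWW
WWWWWWWW
WWWGWWWB
WWWWWKKK
WWWWWKKR
After op 5 paint(1,1,W):
WWWWWWWW
WWWWWWWW
WWWWWWWW
WWWWWWWW
WWWGWWWB
WWWWWKKK
WWWWWKKR

Answer: WWWWWWWW
WWWWWWWW
WWWWWWWW
WWWWWWWW
WWWGWWWB
WWWWWKKK
WWWWWKKR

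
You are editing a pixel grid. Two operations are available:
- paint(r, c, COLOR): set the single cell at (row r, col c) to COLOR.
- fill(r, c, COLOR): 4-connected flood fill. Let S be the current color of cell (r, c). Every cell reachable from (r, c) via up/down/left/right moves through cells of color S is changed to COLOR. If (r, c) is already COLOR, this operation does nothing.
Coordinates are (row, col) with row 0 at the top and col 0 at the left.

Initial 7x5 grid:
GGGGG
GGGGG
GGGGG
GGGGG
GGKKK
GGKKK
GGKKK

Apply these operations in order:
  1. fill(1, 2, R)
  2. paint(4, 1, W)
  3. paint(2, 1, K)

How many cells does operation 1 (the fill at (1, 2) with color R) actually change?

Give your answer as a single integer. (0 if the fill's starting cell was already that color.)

After op 1 fill(1,2,R) [26 cells changed]:
RRRRR
RRRRR
RRRRR
RRRRR
RRKKK
RRKKK
RRKKK

Answer: 26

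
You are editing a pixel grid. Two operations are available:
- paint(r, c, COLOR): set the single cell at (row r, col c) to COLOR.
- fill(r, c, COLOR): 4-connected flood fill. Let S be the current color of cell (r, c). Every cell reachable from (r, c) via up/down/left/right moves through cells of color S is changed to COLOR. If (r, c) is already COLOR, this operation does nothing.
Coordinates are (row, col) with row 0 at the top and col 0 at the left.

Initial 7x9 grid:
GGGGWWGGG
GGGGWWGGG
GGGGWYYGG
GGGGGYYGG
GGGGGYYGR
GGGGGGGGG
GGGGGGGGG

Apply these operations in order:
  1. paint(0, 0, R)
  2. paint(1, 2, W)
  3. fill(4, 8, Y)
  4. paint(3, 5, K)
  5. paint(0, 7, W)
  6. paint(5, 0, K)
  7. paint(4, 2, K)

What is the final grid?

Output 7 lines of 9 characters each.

After op 1 paint(0,0,R):
RGGGWWGGG
GGGGWWGGG
GGGGWYYGG
GGGGGYYGG
GGGGGYYGR
GGGGGGGGG
GGGGGGGGG
After op 2 paint(1,2,W):
RGGGWWGGG
GGWGWWGGG
GGGGWYYGG
GGGGGYYGG
GGGGGYYGR
GGGGGGGGG
GGGGGGGGG
After op 3 fill(4,8,Y) [1 cells changed]:
RGGGWWGGG
GGWGWWGGG
GGGGWYYGG
GGGGGYYGG
GGGGGYYGY
GGGGGGGGG
GGGGGGGGG
After op 4 paint(3,5,K):
RGGGWWGGG
GGWGWWGGG
GGGGWYYGG
GGGGGKYGG
GGGGGYYGY
GGGGGGGGG
GGGGGGGGG
After op 5 paint(0,7,W):
RGGGWWGWG
GGWGWWGGG
GGGGWYYGG
GGGGGKYGG
GGGGGYYGY
GGGGGGGGG
GGGGGGGGG
After op 6 paint(5,0,K):
RGGGWWGWG
GGWGWWGGG
GGGGWYYGG
GGGGGKYGG
GGGGGYYGY
KGGGGGGGG
GGGGGGGGG
After op 7 paint(4,2,K):
RGGGWWGWG
GGWGWWGGG
GGGGWYYGG
GGGGGKYGG
GGKGGYYGY
KGGGGGGGG
GGGGGGGGG

Answer: RGGGWWGWG
GGWGWWGGG
GGGGWYYGG
GGGGGKYGG
GGKGGYYGY
KGGGGGGGG
GGGGGGGGG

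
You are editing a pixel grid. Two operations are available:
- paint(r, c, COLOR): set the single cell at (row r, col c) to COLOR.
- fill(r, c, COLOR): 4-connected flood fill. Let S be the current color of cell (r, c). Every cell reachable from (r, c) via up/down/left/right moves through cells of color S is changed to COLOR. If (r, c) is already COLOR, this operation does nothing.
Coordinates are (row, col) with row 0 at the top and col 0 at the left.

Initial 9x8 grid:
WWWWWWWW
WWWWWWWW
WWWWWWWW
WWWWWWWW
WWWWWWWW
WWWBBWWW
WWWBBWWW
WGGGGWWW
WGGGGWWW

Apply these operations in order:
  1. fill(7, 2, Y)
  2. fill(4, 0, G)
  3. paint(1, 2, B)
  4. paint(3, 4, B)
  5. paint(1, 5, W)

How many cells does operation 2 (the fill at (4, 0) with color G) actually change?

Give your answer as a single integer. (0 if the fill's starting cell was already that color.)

Answer: 60

Derivation:
After op 1 fill(7,2,Y) [8 cells changed]:
WWWWWWWW
WWWWWWWW
WWWWWWWW
WWWWWWWW
WWWWWWWW
WWWBBWWW
WWWBBWWW
WYYYYWWW
WYYYYWWW
After op 2 fill(4,0,G) [60 cells changed]:
GGGGGGGG
GGGGGGGG
GGGGGGGG
GGGGGGGG
GGGGGGGG
GGGBBGGG
GGGBBGGG
GYYYYGGG
GYYYYGGG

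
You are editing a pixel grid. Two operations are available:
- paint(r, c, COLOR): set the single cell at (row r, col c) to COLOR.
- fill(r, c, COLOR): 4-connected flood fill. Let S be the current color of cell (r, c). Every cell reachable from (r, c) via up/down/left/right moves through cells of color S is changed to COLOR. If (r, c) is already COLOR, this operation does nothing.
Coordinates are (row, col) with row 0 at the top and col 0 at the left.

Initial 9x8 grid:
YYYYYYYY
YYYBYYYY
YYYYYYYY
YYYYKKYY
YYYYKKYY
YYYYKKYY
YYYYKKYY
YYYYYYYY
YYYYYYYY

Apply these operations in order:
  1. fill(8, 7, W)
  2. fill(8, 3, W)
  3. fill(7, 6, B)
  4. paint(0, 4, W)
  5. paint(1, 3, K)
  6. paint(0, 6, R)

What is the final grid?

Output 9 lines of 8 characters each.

After op 1 fill(8,7,W) [63 cells changed]:
WWWWWWWW
WWWBWWWW
WWWWWWWW
WWWWKKWW
WWWWKKWW
WWWWKKWW
WWWWKKWW
WWWWWWWW
WWWWWWWW
After op 2 fill(8,3,W) [0 cells changed]:
WWWWWWWW
WWWBWWWW
WWWWWWWW
WWWWKKWW
WWWWKKWW
WWWWKKWW
WWWWKKWW
WWWWWWWW
WWWWWWWW
After op 3 fill(7,6,B) [63 cells changed]:
BBBBBBBB
BBBBBBBB
BBBBBBBB
BBBBKKBB
BBBBKKBB
BBBBKKBB
BBBBKKBB
BBBBBBBB
BBBBBBBB
After op 4 paint(0,4,W):
BBBBWBBB
BBBBBBBB
BBBBBBBB
BBBBKKBB
BBBBKKBB
BBBBKKBB
BBBBKKBB
BBBBBBBB
BBBBBBBB
After op 5 paint(1,3,K):
BBBBWBBB
BBBKBBBB
BBBBBBBB
BBBBKKBB
BBBBKKBB
BBBBKKBB
BBBBKKBB
BBBBBBBB
BBBBBBBB
After op 6 paint(0,6,R):
BBBBWBRB
BBBKBBBB
BBBBBBBB
BBBBKKBB
BBBBKKBB
BBBBKKBB
BBBBKKBB
BBBBBBBB
BBBBBBBB

Answer: BBBBWBRB
BBBKBBBB
BBBBBBBB
BBBBKKBB
BBBBKKBB
BBBBKKBB
BBBBKKBB
BBBBBBBB
BBBBBBBB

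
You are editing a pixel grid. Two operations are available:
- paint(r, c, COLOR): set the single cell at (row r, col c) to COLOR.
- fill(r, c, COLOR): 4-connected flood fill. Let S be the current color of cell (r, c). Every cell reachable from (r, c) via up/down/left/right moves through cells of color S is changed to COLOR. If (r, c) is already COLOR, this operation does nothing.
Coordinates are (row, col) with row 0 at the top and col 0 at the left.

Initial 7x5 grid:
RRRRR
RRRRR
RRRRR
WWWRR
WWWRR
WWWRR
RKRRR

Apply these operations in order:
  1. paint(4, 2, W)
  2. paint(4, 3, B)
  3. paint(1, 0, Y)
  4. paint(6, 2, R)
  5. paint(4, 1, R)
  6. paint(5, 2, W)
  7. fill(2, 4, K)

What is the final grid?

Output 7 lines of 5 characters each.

After op 1 paint(4,2,W):
RRRRR
RRRRR
RRRRR
WWWRR
WWWRR
WWWRR
RKRRR
After op 2 paint(4,3,B):
RRRRR
RRRRR
RRRRR
WWWRR
WWWBR
WWWRR
RKRRR
After op 3 paint(1,0,Y):
RRRRR
YRRRR
RRRRR
WWWRR
WWWBR
WWWRR
RKRRR
After op 4 paint(6,2,R):
RRRRR
YRRRR
RRRRR
WWWRR
WWWBR
WWWRR
RKRRR
After op 5 paint(4,1,R):
RRRRR
YRRRR
RRRRR
WWWRR
WRWBR
WWWRR
RKRRR
After op 6 paint(5,2,W):
RRRRR
YRRRR
RRRRR
WWWRR
WRWBR
WWWRR
RKRRR
After op 7 fill(2,4,K) [22 cells changed]:
KKKKK
YKKKK
KKKKK
WWWKK
WRWBK
WWWKK
RKKKK

Answer: KKKKK
YKKKK
KKKKK
WWWKK
WRWBK
WWWKK
RKKKK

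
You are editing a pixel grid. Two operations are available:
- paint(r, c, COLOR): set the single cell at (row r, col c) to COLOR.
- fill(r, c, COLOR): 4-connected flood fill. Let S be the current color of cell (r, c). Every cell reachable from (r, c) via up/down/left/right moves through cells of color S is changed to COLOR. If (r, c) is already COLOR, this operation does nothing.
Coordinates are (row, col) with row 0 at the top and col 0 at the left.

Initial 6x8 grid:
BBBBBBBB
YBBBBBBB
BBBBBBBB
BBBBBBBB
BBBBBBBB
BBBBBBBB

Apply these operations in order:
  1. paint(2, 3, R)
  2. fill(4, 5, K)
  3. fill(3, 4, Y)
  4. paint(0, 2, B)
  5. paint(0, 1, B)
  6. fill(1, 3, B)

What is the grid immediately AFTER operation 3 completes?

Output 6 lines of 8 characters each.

Answer: YYYYYYYY
YYYYYYYY
YYYRYYYY
YYYYYYYY
YYYYYYYY
YYYYYYYY

Derivation:
After op 1 paint(2,3,R):
BBBBBBBB
YBBBBBBB
BBBRBBBB
BBBBBBBB
BBBBBBBB
BBBBBBBB
After op 2 fill(4,5,K) [46 cells changed]:
KKKKKKKK
YKKKKKKK
KKKRKKKK
KKKKKKKK
KKKKKKKK
KKKKKKKK
After op 3 fill(3,4,Y) [46 cells changed]:
YYYYYYYY
YYYYYYYY
YYYRYYYY
YYYYYYYY
YYYYYYYY
YYYYYYYY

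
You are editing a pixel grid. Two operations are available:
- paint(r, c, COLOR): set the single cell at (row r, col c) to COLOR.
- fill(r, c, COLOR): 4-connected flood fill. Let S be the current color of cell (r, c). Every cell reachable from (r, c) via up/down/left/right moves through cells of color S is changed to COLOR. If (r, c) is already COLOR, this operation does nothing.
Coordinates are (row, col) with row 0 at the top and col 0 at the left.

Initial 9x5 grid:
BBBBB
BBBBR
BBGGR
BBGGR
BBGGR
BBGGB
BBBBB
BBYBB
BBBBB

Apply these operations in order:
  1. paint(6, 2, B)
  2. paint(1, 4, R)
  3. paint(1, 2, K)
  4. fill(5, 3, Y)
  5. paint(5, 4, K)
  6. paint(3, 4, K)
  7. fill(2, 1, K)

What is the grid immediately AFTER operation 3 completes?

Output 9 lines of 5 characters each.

After op 1 paint(6,2,B):
BBBBB
BBBBR
BBGGR
BBGGR
BBGGR
BBGGB
BBBBB
BBYBB
BBBBB
After op 2 paint(1,4,R):
BBBBB
BBBBR
BBGGR
BBGGR
BBGGR
BBGGB
BBBBB
BBYBB
BBBBB
After op 3 paint(1,2,K):
BBBBB
BBKBR
BBGGR
BBGGR
BBGGR
BBGGB
BBBBB
BBYBB
BBBBB

Answer: BBBBB
BBKBR
BBGGR
BBGGR
BBGGR
BBGGB
BBBBB
BBYBB
BBBBB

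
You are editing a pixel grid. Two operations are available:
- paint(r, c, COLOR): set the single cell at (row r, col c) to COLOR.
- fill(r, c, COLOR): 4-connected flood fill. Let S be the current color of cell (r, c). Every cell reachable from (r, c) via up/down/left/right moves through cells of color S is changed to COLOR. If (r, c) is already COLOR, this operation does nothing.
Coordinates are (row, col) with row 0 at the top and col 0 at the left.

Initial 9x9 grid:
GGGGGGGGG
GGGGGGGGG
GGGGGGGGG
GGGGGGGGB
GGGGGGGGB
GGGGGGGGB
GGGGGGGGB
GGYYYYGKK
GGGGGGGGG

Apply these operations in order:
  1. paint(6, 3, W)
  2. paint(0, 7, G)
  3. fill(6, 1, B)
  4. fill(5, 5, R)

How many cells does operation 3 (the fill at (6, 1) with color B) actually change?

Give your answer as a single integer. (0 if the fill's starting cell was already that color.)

Answer: 70

Derivation:
After op 1 paint(6,3,W):
GGGGGGGGG
GGGGGGGGG
GGGGGGGGG
GGGGGGGGB
GGGGGGGGB
GGGGGGGGB
GGGWGGGGB
GGYYYYGKK
GGGGGGGGG
After op 2 paint(0,7,G):
GGGGGGGGG
GGGGGGGGG
GGGGGGGGG
GGGGGGGGB
GGGGGGGGB
GGGGGGGGB
GGGWGGGGB
GGYYYYGKK
GGGGGGGGG
After op 3 fill(6,1,B) [70 cells changed]:
BBBBBBBBB
BBBBBBBBB
BBBBBBBBB
BBBBBBBBB
BBBBBBBBB
BBBBBBBBB
BBBWBBBBB
BBYYYYBKK
BBBBBBBBB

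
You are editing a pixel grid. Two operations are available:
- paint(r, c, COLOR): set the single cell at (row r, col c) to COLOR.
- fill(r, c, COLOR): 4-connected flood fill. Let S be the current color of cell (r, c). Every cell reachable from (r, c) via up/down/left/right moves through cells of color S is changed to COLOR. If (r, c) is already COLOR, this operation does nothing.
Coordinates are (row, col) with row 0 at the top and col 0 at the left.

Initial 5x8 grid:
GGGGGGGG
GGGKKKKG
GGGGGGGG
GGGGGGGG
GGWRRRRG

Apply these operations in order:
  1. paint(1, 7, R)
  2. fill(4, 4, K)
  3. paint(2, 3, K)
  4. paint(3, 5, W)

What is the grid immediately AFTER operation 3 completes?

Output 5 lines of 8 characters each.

Answer: GGGGGGGG
GGGKKKKR
GGGKGGGG
GGGGGGGG
GGWKKKKG

Derivation:
After op 1 paint(1,7,R):
GGGGGGGG
GGGKKKKR
GGGGGGGG
GGGGGGGG
GGWRRRRG
After op 2 fill(4,4,K) [4 cells changed]:
GGGGGGGG
GGGKKKKR
GGGGGGGG
GGGGGGGG
GGWKKKKG
After op 3 paint(2,3,K):
GGGGGGGG
GGGKKKKR
GGGKGGGG
GGGGGGGG
GGWKKKKG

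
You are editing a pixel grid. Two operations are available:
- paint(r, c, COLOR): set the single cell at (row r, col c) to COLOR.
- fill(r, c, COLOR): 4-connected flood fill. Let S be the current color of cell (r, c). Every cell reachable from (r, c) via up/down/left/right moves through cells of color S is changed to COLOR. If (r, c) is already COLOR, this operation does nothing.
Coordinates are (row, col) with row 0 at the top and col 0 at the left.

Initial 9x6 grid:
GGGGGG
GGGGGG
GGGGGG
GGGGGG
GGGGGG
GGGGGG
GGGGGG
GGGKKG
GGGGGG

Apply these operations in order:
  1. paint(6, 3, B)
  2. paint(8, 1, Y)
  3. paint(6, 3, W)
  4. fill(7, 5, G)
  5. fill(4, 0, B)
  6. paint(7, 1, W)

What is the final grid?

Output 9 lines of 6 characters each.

After op 1 paint(6,3,B):
GGGGGG
GGGGGG
GGGGGG
GGGGGG
GGGGGG
GGGGGG
GGGBGG
GGGKKG
GGGGGG
After op 2 paint(8,1,Y):
GGGGGG
GGGGGG
GGGGGG
GGGGGG
GGGGGG
GGGGGG
GGGBGG
GGGKKG
GYGGGG
After op 3 paint(6,3,W):
GGGGGG
GGGGGG
GGGGGG
GGGGGG
GGGGGG
GGGGGG
GGGWGG
GGGKKG
GYGGGG
After op 4 fill(7,5,G) [0 cells changed]:
GGGGGG
GGGGGG
GGGGGG
GGGGGG
GGGGGG
GGGGGG
GGGWGG
GGGKKG
GYGGGG
After op 5 fill(4,0,B) [50 cells changed]:
BBBBBB
BBBBBB
BBBBBB
BBBBBB
BBBBBB
BBBBBB
BBBWBB
BBBKKB
BYBBBB
After op 6 paint(7,1,W):
BBBBBB
BBBBBB
BBBBBB
BBBBBB
BBBBBB
BBBBBB
BBBWBB
BWBKKB
BYBBBB

Answer: BBBBBB
BBBBBB
BBBBBB
BBBBBB
BBBBBB
BBBBBB
BBBWBB
BWBKKB
BYBBBB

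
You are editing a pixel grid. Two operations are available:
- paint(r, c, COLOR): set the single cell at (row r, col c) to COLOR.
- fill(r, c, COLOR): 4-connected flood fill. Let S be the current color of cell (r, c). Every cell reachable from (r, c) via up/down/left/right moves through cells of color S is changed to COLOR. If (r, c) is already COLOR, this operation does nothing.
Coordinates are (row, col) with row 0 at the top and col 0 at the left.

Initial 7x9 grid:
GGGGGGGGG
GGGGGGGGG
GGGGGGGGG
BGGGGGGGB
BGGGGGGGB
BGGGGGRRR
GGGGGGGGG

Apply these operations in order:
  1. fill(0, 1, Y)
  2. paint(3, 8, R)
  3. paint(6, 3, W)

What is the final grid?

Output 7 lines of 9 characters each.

Answer: YYYYYYYYY
YYYYYYYYY
YYYYYYYYY
BYYYYYYYR
BYYYYYYYB
BYYYYYRRR
YYYWYYYYY

Derivation:
After op 1 fill(0,1,Y) [55 cells changed]:
YYYYYYYYY
YYYYYYYYY
YYYYYYYYY
BYYYYYYYB
BYYYYYYYB
BYYYYYRRR
YYYYYYYYY
After op 2 paint(3,8,R):
YYYYYYYYY
YYYYYYYYY
YYYYYYYYY
BYYYYYYYR
BYYYYYYYB
BYYYYYRRR
YYYYYYYYY
After op 3 paint(6,3,W):
YYYYYYYYY
YYYYYYYYY
YYYYYYYYY
BYYYYYYYR
BYYYYYYYB
BYYYYYRRR
YYYWYYYYY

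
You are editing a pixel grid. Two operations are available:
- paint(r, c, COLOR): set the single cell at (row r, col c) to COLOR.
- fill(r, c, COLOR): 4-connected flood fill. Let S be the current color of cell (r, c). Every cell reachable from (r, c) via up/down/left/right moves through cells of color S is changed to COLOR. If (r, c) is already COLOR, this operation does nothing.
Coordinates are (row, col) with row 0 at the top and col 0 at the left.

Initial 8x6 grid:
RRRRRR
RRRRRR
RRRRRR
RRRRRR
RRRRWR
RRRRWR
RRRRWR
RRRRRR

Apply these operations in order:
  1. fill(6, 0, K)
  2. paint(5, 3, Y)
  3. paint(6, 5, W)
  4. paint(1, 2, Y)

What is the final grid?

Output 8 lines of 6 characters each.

After op 1 fill(6,0,K) [45 cells changed]:
KKKKKK
KKKKKK
KKKKKK
KKKKKK
KKKKWK
KKKKWK
KKKKWK
KKKKKK
After op 2 paint(5,3,Y):
KKKKKK
KKKKKK
KKKKKK
KKKKKK
KKKKWK
KKKYWK
KKKKWK
KKKKKK
After op 3 paint(6,5,W):
KKKKKK
KKKKKK
KKKKKK
KKKKKK
KKKKWK
KKKYWK
KKKKWW
KKKKKK
After op 4 paint(1,2,Y):
KKKKKK
KKYKKK
KKKKKK
KKKKKK
KKKKWK
KKKYWK
KKKKWW
KKKKKK

Answer: KKKKKK
KKYKKK
KKKKKK
KKKKKK
KKKKWK
KKKYWK
KKKKWW
KKKKKK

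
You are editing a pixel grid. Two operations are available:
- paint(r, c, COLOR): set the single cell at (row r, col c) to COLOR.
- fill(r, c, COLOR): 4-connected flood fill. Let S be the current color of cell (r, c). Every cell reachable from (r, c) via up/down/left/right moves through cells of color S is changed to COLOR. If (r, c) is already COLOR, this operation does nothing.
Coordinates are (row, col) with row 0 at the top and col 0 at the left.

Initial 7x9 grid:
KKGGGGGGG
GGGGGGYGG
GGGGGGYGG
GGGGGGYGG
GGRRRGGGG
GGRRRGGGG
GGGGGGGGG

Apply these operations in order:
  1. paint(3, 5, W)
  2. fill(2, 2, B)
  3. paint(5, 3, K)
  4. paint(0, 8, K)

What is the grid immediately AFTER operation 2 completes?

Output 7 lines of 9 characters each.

Answer: KKBBBBBBB
BBBBBBYBB
BBBBBBYBB
BBBBBWYBB
BBRRRBBBB
BBRRRBBBB
BBBBBBBBB

Derivation:
After op 1 paint(3,5,W):
KKGGGGGGG
GGGGGGYGG
GGGGGGYGG
GGGGGWYGG
GGRRRGGGG
GGRRRGGGG
GGGGGGGGG
After op 2 fill(2,2,B) [51 cells changed]:
KKBBBBBBB
BBBBBBYBB
BBBBBBYBB
BBBBBWYBB
BBRRRBBBB
BBRRRBBBB
BBBBBBBBB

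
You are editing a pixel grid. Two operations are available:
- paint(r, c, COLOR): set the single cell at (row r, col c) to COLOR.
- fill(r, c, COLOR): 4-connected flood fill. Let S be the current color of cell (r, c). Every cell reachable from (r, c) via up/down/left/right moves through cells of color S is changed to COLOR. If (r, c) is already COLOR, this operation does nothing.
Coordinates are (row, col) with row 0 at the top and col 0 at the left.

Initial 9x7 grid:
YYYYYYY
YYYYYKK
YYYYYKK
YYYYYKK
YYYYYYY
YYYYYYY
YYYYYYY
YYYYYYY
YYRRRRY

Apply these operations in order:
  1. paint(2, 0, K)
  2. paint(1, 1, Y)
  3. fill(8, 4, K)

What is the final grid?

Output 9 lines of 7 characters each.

After op 1 paint(2,0,K):
YYYYYYY
YYYYYKK
KYYYYKK
YYYYYKK
YYYYYYY
YYYYYYY
YYYYYYY
YYYYYYY
YYRRRRY
After op 2 paint(1,1,Y):
YYYYYYY
YYYYYKK
KYYYYKK
YYYYYKK
YYYYYYY
YYYYYYY
YYYYYYY
YYYYYYY
YYRRRRY
After op 3 fill(8,4,K) [4 cells changed]:
YYYYYYY
YYYYYKK
KYYYYKK
YYYYYKK
YYYYYYY
YYYYYYY
YYYYYYY
YYYYYYY
YYKKKKY

Answer: YYYYYYY
YYYYYKK
KYYYYKK
YYYYYKK
YYYYYYY
YYYYYYY
YYYYYYY
YYYYYYY
YYKKKKY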